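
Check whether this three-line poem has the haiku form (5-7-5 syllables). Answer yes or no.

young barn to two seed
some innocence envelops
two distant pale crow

Line 1: "young barn to two seed": 1+1+1+1+1 = 5 ✓
Line 2: "some innocence envelops": 1+3+3 = 7 ✓
Line 3: "two distant pale crow": 1+2+1+1 = 5 ✓

Yes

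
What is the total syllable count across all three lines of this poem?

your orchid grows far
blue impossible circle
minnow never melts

17

Line 1: "your orchid grows far": 1+2+1+1 = 5
Line 2: "blue impossible circle": 1+4+2 = 7
Line 3: "minnow never melts": 2+2+1 = 5
Total: 5 + 7 + 5 = 17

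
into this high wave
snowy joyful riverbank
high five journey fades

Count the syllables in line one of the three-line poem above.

5

Line one: "into this high wave": 2+1+1+1 = 5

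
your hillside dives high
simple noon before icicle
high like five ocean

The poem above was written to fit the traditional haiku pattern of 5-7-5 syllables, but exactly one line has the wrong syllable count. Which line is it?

Line 1: your (1), hillside (2), dives (1), high (1) → 5 ✓
Line 2: simple (2), noon (1), before (2), icicle (3) → 8 (expected 7)
Line 3: high (1), like (1), five (1), ocean (2) → 5 ✓

The second line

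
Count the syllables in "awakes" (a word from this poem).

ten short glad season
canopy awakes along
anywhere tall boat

2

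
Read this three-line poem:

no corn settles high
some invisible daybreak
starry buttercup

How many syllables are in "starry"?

2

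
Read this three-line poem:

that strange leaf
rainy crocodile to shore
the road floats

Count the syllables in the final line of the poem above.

3

The final line: the (1), road (1), floats (1) → 3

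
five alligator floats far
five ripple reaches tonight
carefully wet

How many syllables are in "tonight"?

"tonight" has 2 syllables.

2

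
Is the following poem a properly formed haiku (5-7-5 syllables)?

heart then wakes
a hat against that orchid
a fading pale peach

No

Line 1: heart (1), then (1), wakes (1) → 3 (expected 5)
Line 2: a (1), hat (1), against (2), that (1), orchid (2) → 7 ✓
Line 3: a (1), fading (2), pale (1), peach (1) → 5 ✓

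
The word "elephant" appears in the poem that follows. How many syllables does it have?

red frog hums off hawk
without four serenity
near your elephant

3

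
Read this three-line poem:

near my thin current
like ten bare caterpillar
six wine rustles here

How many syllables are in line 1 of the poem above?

Line 1: near (1), my (1), thin (1), current (2) → 5

5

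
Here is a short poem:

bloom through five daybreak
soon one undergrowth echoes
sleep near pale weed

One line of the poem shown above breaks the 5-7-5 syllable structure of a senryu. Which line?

Line 3

Line 1: "bloom through five daybreak": 1+1+1+2 = 5 ✓
Line 2: "soon one undergrowth echoes": 1+1+3+2 = 7 ✓
Line 3: "sleep near pale weed": 1+1+1+1 = 4 (expected 5)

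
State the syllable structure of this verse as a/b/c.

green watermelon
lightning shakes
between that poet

5/3/5

Line 1: "green watermelon": 1+4 = 5
Line 2: "lightning shakes": 2+1 = 3
Line 3: "between that poet": 2+1+2 = 5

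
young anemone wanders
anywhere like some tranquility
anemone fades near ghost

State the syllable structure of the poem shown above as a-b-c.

Line 1: young (1), anemone (4), wanders (2) → 7
Line 2: anywhere (3), like (1), some (1), tranquility (4) → 9
Line 3: anemone (4), fades (1), near (1), ghost (1) → 7

7-9-7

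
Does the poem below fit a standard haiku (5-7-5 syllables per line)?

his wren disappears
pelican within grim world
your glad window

No

Line 1: his(1) + wren(1) + disappears(3) = 5 ✓
Line 2: pelican(3) + within(2) + grim(1) + world(1) = 7 ✓
Line 3: your(1) + glad(1) + window(2) = 4 (expected 5)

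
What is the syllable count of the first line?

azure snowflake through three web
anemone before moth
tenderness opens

The first line: azure(2) + snowflake(2) + through(1) + three(1) + web(1) = 7

7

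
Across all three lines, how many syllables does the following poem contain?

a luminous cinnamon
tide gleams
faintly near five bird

Line 1: a(1) + luminous(3) + cinnamon(3) = 7
Line 2: tide(1) + gleams(1) = 2
Line 3: faintly(2) + near(1) + five(1) + bird(1) = 5
Total: 7 + 2 + 5 = 14

14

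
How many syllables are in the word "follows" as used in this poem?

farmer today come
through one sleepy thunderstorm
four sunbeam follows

2

"follows" has 2 syllables.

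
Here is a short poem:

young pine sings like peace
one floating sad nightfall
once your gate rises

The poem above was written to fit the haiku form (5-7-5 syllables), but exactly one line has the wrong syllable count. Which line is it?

Line 1: "young pine sings like peace": 1+1+1+1+1 = 5 ✓
Line 2: "one floating sad nightfall": 1+2+1+2 = 6 (expected 7)
Line 3: "once your gate rises": 1+1+1+2 = 5 ✓

Line 2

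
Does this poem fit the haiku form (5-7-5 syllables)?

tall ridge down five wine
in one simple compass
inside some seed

Line 1: tall (1), ridge (1), down (1), five (1), wine (1) → 5 ✓
Line 2: in (1), one (1), simple (2), compass (2) → 6 (expected 7)
Line 3: inside (2), some (1), seed (1) → 4 (expected 5)

No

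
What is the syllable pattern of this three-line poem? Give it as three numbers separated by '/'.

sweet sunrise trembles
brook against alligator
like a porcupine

Line 1: "sweet sunrise trembles": 1+2+2 = 5
Line 2: "brook against alligator": 1+2+4 = 7
Line 3: "like a porcupine": 1+1+3 = 5

5/7/5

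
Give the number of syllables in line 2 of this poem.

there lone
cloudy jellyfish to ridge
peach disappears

7

Line 2: "cloudy jellyfish to ridge": 2+3+1+1 = 7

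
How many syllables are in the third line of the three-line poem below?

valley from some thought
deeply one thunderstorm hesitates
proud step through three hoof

5

The third line: proud (1), step (1), through (1), three (1), hoof (1) → 5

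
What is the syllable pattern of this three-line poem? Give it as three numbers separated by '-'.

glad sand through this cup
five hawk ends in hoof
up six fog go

Line 1: glad (1), sand (1), through (1), this (1), cup (1) → 5
Line 2: five (1), hawk (1), ends (1), in (1), hoof (1) → 5
Line 3: up (1), six (1), fog (1), go (1) → 4

5-5-4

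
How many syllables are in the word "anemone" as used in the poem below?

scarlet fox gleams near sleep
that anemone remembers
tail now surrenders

4

"anemone" has 4 syllables.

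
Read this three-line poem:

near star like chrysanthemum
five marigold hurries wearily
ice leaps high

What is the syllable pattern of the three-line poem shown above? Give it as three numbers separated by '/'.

Line 1: near(1) + star(1) + like(1) + chrysanthemum(4) = 7
Line 2: five(1) + marigold(3) + hurries(2) + wearily(3) = 9
Line 3: ice(1) + leaps(1) + high(1) = 3

7/9/3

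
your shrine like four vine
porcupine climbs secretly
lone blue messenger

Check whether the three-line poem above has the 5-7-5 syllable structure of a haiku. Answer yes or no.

Line 1: "your shrine like four vine": 1+1+1+1+1 = 5 ✓
Line 2: "porcupine climbs secretly": 3+1+3 = 7 ✓
Line 3: "lone blue messenger": 1+1+3 = 5 ✓

Yes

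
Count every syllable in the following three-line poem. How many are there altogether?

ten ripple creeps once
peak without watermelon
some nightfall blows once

17

Line 1: "ten ripple creeps once": 1+2+1+1 = 5
Line 2: "peak without watermelon": 1+2+4 = 7
Line 3: "some nightfall blows once": 1+2+1+1 = 5
Total: 5 + 7 + 5 = 17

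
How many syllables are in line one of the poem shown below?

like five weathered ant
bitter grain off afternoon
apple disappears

5

Line one: like (1), five (1), weathered (2), ant (1) → 5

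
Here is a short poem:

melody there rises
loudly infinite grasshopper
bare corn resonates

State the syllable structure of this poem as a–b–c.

Line 1: melody (3), there (1), rises (2) → 6
Line 2: loudly (2), infinite (3), grasshopper (3) → 8
Line 3: bare (1), corn (1), resonates (3) → 5

6–8–5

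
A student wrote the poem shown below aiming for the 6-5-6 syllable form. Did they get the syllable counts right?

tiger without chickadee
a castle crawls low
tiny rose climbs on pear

No

Line 1: tiger(2) + without(2) + chickadee(3) = 7 (expected 6)
Line 2: a(1) + castle(2) + crawls(1) + low(1) = 5 ✓
Line 3: tiny(2) + rose(1) + climbs(1) + on(1) + pear(1) = 6 ✓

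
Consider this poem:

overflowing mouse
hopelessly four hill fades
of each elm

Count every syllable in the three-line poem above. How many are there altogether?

Line 1: overflowing (4), mouse (1) → 5
Line 2: hopelessly (3), four (1), hill (1), fades (1) → 6
Line 3: of (1), each (1), elm (1) → 3
Total: 5 + 6 + 3 = 14

14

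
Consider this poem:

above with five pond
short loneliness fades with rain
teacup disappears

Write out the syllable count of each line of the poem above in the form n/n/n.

Line 1: above(2) + with(1) + five(1) + pond(1) = 5
Line 2: short(1) + loneliness(3) + fades(1) + with(1) + rain(1) = 7
Line 3: teacup(2) + disappears(3) = 5

5/7/5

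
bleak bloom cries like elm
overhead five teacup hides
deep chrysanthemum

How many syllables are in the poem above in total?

17

Line 1: "bleak bloom cries like elm": 1+1+1+1+1 = 5
Line 2: "overhead five teacup hides": 3+1+2+1 = 7
Line 3: "deep chrysanthemum": 1+4 = 5
Total: 5 + 7 + 5 = 17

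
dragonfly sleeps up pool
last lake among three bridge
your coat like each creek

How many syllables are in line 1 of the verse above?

6

Line 1: dragonfly(3) + sleeps(1) + up(1) + pool(1) = 6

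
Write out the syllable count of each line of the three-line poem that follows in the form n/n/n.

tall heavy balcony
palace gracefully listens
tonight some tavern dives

Line 1: tall(1) + heavy(2) + balcony(3) = 6
Line 2: palace(2) + gracefully(3) + listens(2) = 7
Line 3: tonight(2) + some(1) + tavern(2) + dives(1) = 6

6/7/6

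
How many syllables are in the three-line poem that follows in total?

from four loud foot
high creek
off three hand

Line 1: from (1), four (1), loud (1), foot (1) → 4
Line 2: high (1), creek (1) → 2
Line 3: off (1), three (1), hand (1) → 3
Total: 4 + 2 + 3 = 9

9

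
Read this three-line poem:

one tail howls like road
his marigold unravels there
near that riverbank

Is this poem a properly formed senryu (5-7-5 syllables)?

No

Line 1: one(1) + tail(1) + howls(1) + like(1) + road(1) = 5 ✓
Line 2: his(1) + marigold(3) + unravels(3) + there(1) = 8 (expected 7)
Line 3: near(1) + that(1) + riverbank(3) = 5 ✓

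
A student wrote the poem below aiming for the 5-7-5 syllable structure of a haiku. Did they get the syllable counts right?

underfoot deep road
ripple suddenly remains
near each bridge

Line 1: underfoot(3) + deep(1) + road(1) = 5 ✓
Line 2: ripple(2) + suddenly(3) + remains(2) = 7 ✓
Line 3: near(1) + each(1) + bridge(1) = 3 (expected 5)

No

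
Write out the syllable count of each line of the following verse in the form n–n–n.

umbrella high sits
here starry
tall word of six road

Line 1: umbrella(3) + high(1) + sits(1) = 5
Line 2: here(1) + starry(2) = 3
Line 3: tall(1) + word(1) + of(1) + six(1) + road(1) = 5

5–3–5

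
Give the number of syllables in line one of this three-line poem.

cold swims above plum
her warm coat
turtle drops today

Line one: "cold swims above plum": 1+1+2+1 = 5

5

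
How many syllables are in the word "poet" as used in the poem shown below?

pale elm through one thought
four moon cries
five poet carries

2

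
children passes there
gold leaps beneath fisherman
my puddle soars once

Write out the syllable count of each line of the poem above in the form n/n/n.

5/7/5

Line 1: "children passes there": 2+2+1 = 5
Line 2: "gold leaps beneath fisherman": 1+1+2+3 = 7
Line 3: "my puddle soars once": 1+2+1+1 = 5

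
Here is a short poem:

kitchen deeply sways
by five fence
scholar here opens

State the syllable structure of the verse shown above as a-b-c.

5-3-5

Line 1: kitchen(2) + deeply(2) + sways(1) = 5
Line 2: by(1) + five(1) + fence(1) = 3
Line 3: scholar(2) + here(1) + opens(2) = 5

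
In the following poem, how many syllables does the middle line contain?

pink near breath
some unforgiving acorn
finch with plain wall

7

The middle line: "some unforgiving acorn": 1+4+2 = 7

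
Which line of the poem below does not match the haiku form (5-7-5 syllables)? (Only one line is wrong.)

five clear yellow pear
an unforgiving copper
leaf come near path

Line 1: "five clear yellow pear": 1+1+2+1 = 5 ✓
Line 2: "an unforgiving copper": 1+4+2 = 7 ✓
Line 3: "leaf come near path": 1+1+1+1 = 4 (expected 5)

The third line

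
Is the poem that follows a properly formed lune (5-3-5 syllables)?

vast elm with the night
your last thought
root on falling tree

Line 1: vast (1), elm (1), with (1), the (1), night (1) → 5 ✓
Line 2: your (1), last (1), thought (1) → 3 ✓
Line 3: root (1), on (1), falling (2), tree (1) → 5 ✓

Yes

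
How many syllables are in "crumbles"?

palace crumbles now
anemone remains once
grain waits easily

2

"crumbles" has 2 syllables.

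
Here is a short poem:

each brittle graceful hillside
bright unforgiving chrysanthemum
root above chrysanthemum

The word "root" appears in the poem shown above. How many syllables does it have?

1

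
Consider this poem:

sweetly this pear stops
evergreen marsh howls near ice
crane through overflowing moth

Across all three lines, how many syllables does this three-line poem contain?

19

Line 1: sweetly(2) + this(1) + pear(1) + stops(1) = 5
Line 2: evergreen(3) + marsh(1) + howls(1) + near(1) + ice(1) = 7
Line 3: crane(1) + through(1) + overflowing(4) + moth(1) = 7
Total: 5 + 7 + 7 = 19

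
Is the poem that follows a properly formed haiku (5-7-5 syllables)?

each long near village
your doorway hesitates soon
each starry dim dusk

Line 1: "each long near village": 1+1+1+2 = 5 ✓
Line 2: "your doorway hesitates soon": 1+2+3+1 = 7 ✓
Line 3: "each starry dim dusk": 1+2+1+1 = 5 ✓

Yes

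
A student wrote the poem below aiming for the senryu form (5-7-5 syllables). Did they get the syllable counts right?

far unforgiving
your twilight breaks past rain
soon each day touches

No

Line 1: far(1) + unforgiving(4) = 5 ✓
Line 2: your(1) + twilight(2) + breaks(1) + past(1) + rain(1) = 6 (expected 7)
Line 3: soon(1) + each(1) + day(1) + touches(2) = 5 ✓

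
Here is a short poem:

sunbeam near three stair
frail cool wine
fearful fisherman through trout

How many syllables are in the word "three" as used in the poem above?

1

"three" has 1 syllable.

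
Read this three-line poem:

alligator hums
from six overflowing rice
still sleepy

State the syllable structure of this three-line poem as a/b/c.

5/7/3

Line 1: "alligator hums": 4+1 = 5
Line 2: "from six overflowing rice": 1+1+4+1 = 7
Line 3: "still sleepy": 1+2 = 3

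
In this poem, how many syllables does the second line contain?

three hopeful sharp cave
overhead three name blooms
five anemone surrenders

The second line: "overhead three name blooms": 3+1+1+1 = 6

6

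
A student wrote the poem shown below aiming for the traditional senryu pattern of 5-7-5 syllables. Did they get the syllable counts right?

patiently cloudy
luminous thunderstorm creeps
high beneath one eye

Yes

Line 1: patiently(3) + cloudy(2) = 5 ✓
Line 2: luminous(3) + thunderstorm(3) + creeps(1) = 7 ✓
Line 3: high(1) + beneath(2) + one(1) + eye(1) = 5 ✓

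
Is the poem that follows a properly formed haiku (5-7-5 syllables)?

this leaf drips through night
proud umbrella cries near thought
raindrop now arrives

Yes

Line 1: this (1), leaf (1), drips (1), through (1), night (1) → 5 ✓
Line 2: proud (1), umbrella (3), cries (1), near (1), thought (1) → 7 ✓
Line 3: raindrop (2), now (1), arrives (2) → 5 ✓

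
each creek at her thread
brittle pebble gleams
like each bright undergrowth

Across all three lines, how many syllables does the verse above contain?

16

Line 1: each(1) + creek(1) + at(1) + her(1) + thread(1) = 5
Line 2: brittle(2) + pebble(2) + gleams(1) = 5
Line 3: like(1) + each(1) + bright(1) + undergrowth(3) = 6
Total: 5 + 5 + 6 = 16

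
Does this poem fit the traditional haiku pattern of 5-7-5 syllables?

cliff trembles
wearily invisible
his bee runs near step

No

Line 1: cliff (1), trembles (2) → 3 (expected 5)
Line 2: wearily (3), invisible (4) → 7 ✓
Line 3: his (1), bee (1), runs (1), near (1), step (1) → 5 ✓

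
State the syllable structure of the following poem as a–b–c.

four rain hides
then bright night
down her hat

Line 1: four(1) + rain(1) + hides(1) = 3
Line 2: then(1) + bright(1) + night(1) = 3
Line 3: down(1) + her(1) + hat(1) = 3

3–3–3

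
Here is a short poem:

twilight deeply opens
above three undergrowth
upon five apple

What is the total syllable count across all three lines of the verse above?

17

Line 1: twilight (2), deeply (2), opens (2) → 6
Line 2: above (2), three (1), undergrowth (3) → 6
Line 3: upon (2), five (1), apple (2) → 5
Total: 6 + 6 + 5 = 17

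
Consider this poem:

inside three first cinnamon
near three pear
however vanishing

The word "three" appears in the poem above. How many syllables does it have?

1

"three" has 1 syllable.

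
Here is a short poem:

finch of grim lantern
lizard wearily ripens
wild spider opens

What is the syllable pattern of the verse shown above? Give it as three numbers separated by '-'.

5-7-5

Line 1: finch(1) + of(1) + grim(1) + lantern(2) = 5
Line 2: lizard(2) + wearily(3) + ripens(2) = 7
Line 3: wild(1) + spider(2) + opens(2) = 5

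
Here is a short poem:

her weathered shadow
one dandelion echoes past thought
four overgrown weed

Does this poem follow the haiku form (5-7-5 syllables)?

Line 1: her (1), weathered (2), shadow (2) → 5 ✓
Line 2: one (1), dandelion (4), echoes (2), past (1), thought (1) → 9 (expected 7)
Line 3: four (1), overgrown (3), weed (1) → 5 ✓

No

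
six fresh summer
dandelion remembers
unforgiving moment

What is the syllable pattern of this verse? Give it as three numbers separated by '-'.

4-7-6

Line 1: six(1) + fresh(1) + summer(2) = 4
Line 2: dandelion(4) + remembers(3) = 7
Line 3: unforgiving(4) + moment(2) = 6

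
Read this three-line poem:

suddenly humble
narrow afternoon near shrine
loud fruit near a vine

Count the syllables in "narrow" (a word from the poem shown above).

"narrow" has 2 syllables.

2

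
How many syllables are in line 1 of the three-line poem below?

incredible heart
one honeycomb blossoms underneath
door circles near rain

5

Line 1: incredible(4) + heart(1) = 5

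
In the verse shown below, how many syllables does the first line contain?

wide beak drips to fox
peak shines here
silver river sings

5

The first line: wide (1), beak (1), drips (1), to (1), fox (1) → 5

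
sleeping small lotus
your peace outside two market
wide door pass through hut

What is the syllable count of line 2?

7

Line 2: your(1) + peace(1) + outside(2) + two(1) + market(2) = 7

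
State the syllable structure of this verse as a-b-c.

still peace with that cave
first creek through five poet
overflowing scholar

5-6-6

Line 1: still (1), peace (1), with (1), that (1), cave (1) → 5
Line 2: first (1), creek (1), through (1), five (1), poet (2) → 6
Line 3: overflowing (4), scholar (2) → 6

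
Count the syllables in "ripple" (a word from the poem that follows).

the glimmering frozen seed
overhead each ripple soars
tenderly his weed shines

2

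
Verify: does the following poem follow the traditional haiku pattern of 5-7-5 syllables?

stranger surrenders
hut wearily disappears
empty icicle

Line 1: stranger (2), surrenders (3) → 5 ✓
Line 2: hut (1), wearily (3), disappears (3) → 7 ✓
Line 3: empty (2), icicle (3) → 5 ✓

Yes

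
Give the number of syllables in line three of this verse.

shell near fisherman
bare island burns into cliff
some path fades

Line three: "some path fades": 1+1+1 = 3

3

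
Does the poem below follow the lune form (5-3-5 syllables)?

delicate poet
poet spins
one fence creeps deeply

Line 1: delicate(3) + poet(2) = 5 ✓
Line 2: poet(2) + spins(1) = 3 ✓
Line 3: one(1) + fence(1) + creeps(1) + deeply(2) = 5 ✓

Yes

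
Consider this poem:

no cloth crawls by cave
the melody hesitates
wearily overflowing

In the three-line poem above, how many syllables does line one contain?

5

Line one: "no cloth crawls by cave": 1+1+1+1+1 = 5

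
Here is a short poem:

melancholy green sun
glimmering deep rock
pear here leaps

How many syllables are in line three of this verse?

Line three: pear(1) + here(1) + leaps(1) = 3

3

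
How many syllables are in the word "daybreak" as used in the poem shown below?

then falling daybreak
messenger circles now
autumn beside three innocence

2

"daybreak" has 2 syllables.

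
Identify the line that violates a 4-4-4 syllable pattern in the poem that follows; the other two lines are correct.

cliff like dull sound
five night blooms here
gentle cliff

Line 1: cliff(1) + like(1) + dull(1) + sound(1) = 4 ✓
Line 2: five(1) + night(1) + blooms(1) + here(1) = 4 ✓
Line 3: gentle(2) + cliff(1) = 3 (expected 4)

The third line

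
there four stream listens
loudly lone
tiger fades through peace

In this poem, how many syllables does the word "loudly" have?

2

"loudly" has 2 syllables.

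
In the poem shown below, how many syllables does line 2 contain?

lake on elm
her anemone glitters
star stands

7

Line 2: "her anemone glitters": 1+4+2 = 7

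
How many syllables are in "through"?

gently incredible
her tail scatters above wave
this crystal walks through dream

1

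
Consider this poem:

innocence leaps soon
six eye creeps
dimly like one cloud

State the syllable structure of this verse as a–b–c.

Line 1: innocence(3) + leaps(1) + soon(1) = 5
Line 2: six(1) + eye(1) + creeps(1) = 3
Line 3: dimly(2) + like(1) + one(1) + cloud(1) = 5

5–3–5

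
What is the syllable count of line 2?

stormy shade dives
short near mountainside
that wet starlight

5

Line 2: "short near mountainside": 1+1+3 = 5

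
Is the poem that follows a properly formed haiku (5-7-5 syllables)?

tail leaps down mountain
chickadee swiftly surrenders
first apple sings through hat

No

Line 1: "tail leaps down mountain": 1+1+1+2 = 5 ✓
Line 2: "chickadee swiftly surrenders": 3+2+3 = 8 (expected 7)
Line 3: "first apple sings through hat": 1+2+1+1+1 = 6 (expected 5)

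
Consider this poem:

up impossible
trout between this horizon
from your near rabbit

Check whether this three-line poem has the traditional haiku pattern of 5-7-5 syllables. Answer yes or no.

Line 1: up(1) + impossible(4) = 5 ✓
Line 2: trout(1) + between(2) + this(1) + horizon(3) = 7 ✓
Line 3: from(1) + your(1) + near(1) + rabbit(2) = 5 ✓

Yes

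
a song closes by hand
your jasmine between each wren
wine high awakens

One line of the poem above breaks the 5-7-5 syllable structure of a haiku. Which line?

Line 1

Line 1: a (1), song (1), closes (2), by (1), hand (1) → 6 (expected 5)
Line 2: your (1), jasmine (2), between (2), each (1), wren (1) → 7 ✓
Line 3: wine (1), high (1), awakens (3) → 5 ✓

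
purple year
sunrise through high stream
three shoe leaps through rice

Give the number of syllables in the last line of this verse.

The last line: three (1), shoe (1), leaps (1), through (1), rice (1) → 5

5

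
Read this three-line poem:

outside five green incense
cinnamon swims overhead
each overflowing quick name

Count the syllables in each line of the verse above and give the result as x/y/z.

Line 1: "outside five green incense": 2+1+1+2 = 6
Line 2: "cinnamon swims overhead": 3+1+3 = 7
Line 3: "each overflowing quick name": 1+4+1+1 = 7

6/7/7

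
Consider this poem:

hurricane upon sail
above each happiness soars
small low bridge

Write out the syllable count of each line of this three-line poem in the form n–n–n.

Line 1: hurricane(3) + upon(2) + sail(1) = 6
Line 2: above(2) + each(1) + happiness(3) + soars(1) = 7
Line 3: small(1) + low(1) + bridge(1) = 3

6–7–3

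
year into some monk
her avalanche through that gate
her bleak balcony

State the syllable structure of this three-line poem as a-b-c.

5-7-5

Line 1: year (1), into (2), some (1), monk (1) → 5
Line 2: her (1), avalanche (3), through (1), that (1), gate (1) → 7
Line 3: her (1), bleak (1), balcony (3) → 5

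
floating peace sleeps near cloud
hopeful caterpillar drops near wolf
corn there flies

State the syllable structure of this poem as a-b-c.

Line 1: "floating peace sleeps near cloud": 2+1+1+1+1 = 6
Line 2: "hopeful caterpillar drops near wolf": 2+4+1+1+1 = 9
Line 3: "corn there flies": 1+1+1 = 3

6-9-3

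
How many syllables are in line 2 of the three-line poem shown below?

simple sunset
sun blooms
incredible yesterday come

Line 2: sun (1), blooms (1) → 2

2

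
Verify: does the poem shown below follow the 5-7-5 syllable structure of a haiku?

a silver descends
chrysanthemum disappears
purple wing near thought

Yes

Line 1: a (1), silver (2), descends (2) → 5 ✓
Line 2: chrysanthemum (4), disappears (3) → 7 ✓
Line 3: purple (2), wing (1), near (1), thought (1) → 5 ✓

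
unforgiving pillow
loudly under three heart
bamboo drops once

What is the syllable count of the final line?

4

The final line: bamboo(2) + drops(1) + once(1) = 4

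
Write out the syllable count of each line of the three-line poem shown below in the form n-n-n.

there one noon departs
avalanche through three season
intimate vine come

5-7-5

Line 1: there(1) + one(1) + noon(1) + departs(2) = 5
Line 2: avalanche(3) + through(1) + three(1) + season(2) = 7
Line 3: intimate(3) + vine(1) + come(1) = 5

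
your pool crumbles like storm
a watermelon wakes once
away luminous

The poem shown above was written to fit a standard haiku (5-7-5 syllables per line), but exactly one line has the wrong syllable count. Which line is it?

The first line

Line 1: your(1) + pool(1) + crumbles(2) + like(1) + storm(1) = 6 (expected 5)
Line 2: a(1) + watermelon(4) + wakes(1) + once(1) = 7 ✓
Line 3: away(2) + luminous(3) = 5 ✓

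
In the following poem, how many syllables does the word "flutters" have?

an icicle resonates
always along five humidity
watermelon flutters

2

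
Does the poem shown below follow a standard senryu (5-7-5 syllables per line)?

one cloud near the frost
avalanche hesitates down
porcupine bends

No

Line 1: one (1), cloud (1), near (1), the (1), frost (1) → 5 ✓
Line 2: avalanche (3), hesitates (3), down (1) → 7 ✓
Line 3: porcupine (3), bends (1) → 4 (expected 5)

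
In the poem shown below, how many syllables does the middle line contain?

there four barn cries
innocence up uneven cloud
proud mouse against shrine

The middle line: "innocence up uneven cloud": 3+1+3+1 = 8

8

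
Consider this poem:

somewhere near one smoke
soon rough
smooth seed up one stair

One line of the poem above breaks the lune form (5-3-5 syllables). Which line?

Line 2

Line 1: somewhere (2), near (1), one (1), smoke (1) → 5 ✓
Line 2: soon (1), rough (1) → 2 (expected 3)
Line 3: smooth (1), seed (1), up (1), one (1), stair (1) → 5 ✓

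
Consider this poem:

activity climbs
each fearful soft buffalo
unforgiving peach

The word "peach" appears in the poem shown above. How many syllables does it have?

1

"peach" has 1 syllable.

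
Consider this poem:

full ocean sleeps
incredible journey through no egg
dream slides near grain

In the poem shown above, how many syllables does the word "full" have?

"full" has 1 syllable.

1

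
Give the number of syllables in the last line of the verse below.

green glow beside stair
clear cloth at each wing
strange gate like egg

The last line: strange (1), gate (1), like (1), egg (1) → 4

4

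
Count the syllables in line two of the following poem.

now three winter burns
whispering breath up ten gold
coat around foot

Line two: whispering(3) + breath(1) + up(1) + ten(1) + gold(1) = 7

7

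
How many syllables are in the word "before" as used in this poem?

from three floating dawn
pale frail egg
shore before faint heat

2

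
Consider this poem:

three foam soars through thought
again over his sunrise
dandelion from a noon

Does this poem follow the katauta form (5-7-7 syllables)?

Line 1: three(1) + foam(1) + soars(1) + through(1) + thought(1) = 5 ✓
Line 2: again(2) + over(2) + his(1) + sunrise(2) = 7 ✓
Line 3: dandelion(4) + from(1) + a(1) + noon(1) = 7 ✓

Yes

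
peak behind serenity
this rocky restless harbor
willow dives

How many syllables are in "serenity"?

4

"serenity" has 4 syllables.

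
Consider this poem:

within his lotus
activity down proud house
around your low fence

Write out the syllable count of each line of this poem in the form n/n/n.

Line 1: within (2), his (1), lotus (2) → 5
Line 2: activity (4), down (1), proud (1), house (1) → 7
Line 3: around (2), your (1), low (1), fence (1) → 5

5/7/5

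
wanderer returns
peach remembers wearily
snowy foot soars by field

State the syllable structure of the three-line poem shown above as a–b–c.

5–7–6

Line 1: wanderer(3) + returns(2) = 5
Line 2: peach(1) + remembers(3) + wearily(3) = 7
Line 3: snowy(2) + foot(1) + soars(1) + by(1) + field(1) = 6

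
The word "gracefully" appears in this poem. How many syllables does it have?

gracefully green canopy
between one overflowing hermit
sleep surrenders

3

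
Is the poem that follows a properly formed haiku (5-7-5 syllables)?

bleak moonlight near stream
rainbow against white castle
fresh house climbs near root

Line 1: "bleak moonlight near stream": 1+2+1+1 = 5 ✓
Line 2: "rainbow against white castle": 2+2+1+2 = 7 ✓
Line 3: "fresh house climbs near root": 1+1+1+1+1 = 5 ✓

Yes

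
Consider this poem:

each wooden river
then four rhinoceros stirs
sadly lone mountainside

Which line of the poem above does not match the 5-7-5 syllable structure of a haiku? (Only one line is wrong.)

Line 1: "each wooden river": 1+2+2 = 5 ✓
Line 2: "then four rhinoceros stirs": 1+1+4+1 = 7 ✓
Line 3: "sadly lone mountainside": 2+1+3 = 6 (expected 5)

Line 3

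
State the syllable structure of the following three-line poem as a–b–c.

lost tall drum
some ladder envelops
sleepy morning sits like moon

3–6–7

Line 1: lost (1), tall (1), drum (1) → 3
Line 2: some (1), ladder (2), envelops (3) → 6
Line 3: sleepy (2), morning (2), sits (1), like (1), moon (1) → 7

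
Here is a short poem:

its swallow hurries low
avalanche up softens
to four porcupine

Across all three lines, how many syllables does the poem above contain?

Line 1: "its swallow hurries low": 1+2+2+1 = 6
Line 2: "avalanche up softens": 3+1+2 = 6
Line 3: "to four porcupine": 1+1+3 = 5
Total: 6 + 6 + 5 = 17

17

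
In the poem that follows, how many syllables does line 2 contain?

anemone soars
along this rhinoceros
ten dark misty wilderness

Line 2: "along this rhinoceros": 2+1+4 = 7

7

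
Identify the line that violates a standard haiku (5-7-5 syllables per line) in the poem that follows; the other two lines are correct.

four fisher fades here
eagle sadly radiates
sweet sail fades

Line 1: four (1), fisher (2), fades (1), here (1) → 5 ✓
Line 2: eagle (2), sadly (2), radiates (3) → 7 ✓
Line 3: sweet (1), sail (1), fades (1) → 3 (expected 5)

The third line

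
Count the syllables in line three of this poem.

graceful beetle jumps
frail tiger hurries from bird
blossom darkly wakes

5

Line three: blossom(2) + darkly(2) + wakes(1) = 5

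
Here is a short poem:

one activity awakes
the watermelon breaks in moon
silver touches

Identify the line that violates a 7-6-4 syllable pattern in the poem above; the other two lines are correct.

Line 1: one (1), activity (4), awakes (2) → 7 ✓
Line 2: the (1), watermelon (4), breaks (1), in (1), moon (1) → 8 (expected 6)
Line 3: silver (2), touches (2) → 4 ✓

The second line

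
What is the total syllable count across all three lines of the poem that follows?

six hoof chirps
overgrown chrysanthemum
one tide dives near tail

15

Line 1: six(1) + hoof(1) + chirps(1) = 3
Line 2: overgrown(3) + chrysanthemum(4) = 7
Line 3: one(1) + tide(1) + dives(1) + near(1) + tail(1) = 5
Total: 3 + 7 + 5 = 15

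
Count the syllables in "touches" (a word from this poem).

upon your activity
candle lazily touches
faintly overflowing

2

"touches" has 2 syllables.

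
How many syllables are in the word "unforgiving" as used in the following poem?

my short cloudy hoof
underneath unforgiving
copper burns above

4

"unforgiving" has 4 syllables.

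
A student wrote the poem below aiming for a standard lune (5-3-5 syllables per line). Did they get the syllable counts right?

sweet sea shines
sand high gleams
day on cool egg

Line 1: sweet(1) + sea(1) + shines(1) = 3 (expected 5)
Line 2: sand(1) + high(1) + gleams(1) = 3 ✓
Line 3: day(1) + on(1) + cool(1) + egg(1) = 4 (expected 5)

No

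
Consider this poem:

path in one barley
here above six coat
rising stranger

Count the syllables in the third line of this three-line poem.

4

The third line: rising(2) + stranger(2) = 4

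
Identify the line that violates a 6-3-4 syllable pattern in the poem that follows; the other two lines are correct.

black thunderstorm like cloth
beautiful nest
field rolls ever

Line 1: "black thunderstorm like cloth": 1+3+1+1 = 6 ✓
Line 2: "beautiful nest": 3+1 = 4 (expected 3)
Line 3: "field rolls ever": 1+1+2 = 4 ✓

Line 2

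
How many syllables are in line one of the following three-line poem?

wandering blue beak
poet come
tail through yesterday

Line one: wandering (3), blue (1), beak (1) → 5

5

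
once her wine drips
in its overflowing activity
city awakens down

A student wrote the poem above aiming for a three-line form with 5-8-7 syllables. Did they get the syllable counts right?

No

Line 1: once (1), her (1), wine (1), drips (1) → 4 (expected 5)
Line 2: in (1), its (1), overflowing (4), activity (4) → 10 (expected 8)
Line 3: city (2), awakens (3), down (1) → 6 (expected 7)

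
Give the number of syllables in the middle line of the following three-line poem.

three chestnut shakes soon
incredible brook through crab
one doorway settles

7

The middle line: incredible(4) + brook(1) + through(1) + crab(1) = 7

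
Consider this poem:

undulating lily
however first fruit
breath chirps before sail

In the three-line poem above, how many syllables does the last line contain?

5

The last line: breath(1) + chirps(1) + before(2) + sail(1) = 5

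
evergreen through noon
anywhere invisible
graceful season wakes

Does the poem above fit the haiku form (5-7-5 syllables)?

Line 1: evergreen (3), through (1), noon (1) → 5 ✓
Line 2: anywhere (3), invisible (4) → 7 ✓
Line 3: graceful (2), season (2), wakes (1) → 5 ✓

Yes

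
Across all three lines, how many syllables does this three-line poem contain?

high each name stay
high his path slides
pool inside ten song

Line 1: high(1) + each(1) + name(1) + stay(1) = 4
Line 2: high(1) + his(1) + path(1) + slides(1) = 4
Line 3: pool(1) + inside(2) + ten(1) + song(1) = 5
Total: 4 + 4 + 5 = 13

13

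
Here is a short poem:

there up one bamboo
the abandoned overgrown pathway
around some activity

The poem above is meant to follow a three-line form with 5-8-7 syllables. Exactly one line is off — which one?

Line 1: there (1), up (1), one (1), bamboo (2) → 5 ✓
Line 2: the (1), abandoned (3), overgrown (3), pathway (2) → 9 (expected 8)
Line 3: around (2), some (1), activity (4) → 7 ✓

The second line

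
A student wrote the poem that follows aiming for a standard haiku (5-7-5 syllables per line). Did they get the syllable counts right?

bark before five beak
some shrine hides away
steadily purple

Line 1: bark(1) + before(2) + five(1) + beak(1) = 5 ✓
Line 2: some(1) + shrine(1) + hides(1) + away(2) = 5 (expected 7)
Line 3: steadily(3) + purple(2) = 5 ✓

No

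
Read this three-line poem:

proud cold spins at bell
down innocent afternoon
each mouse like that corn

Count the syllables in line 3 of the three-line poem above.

5

Line 3: each (1), mouse (1), like (1), that (1), corn (1) → 5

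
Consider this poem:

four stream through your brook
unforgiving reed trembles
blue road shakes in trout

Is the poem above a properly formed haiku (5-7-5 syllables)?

Line 1: "four stream through your brook": 1+1+1+1+1 = 5 ✓
Line 2: "unforgiving reed trembles": 4+1+2 = 7 ✓
Line 3: "blue road shakes in trout": 1+1+1+1+1 = 5 ✓

Yes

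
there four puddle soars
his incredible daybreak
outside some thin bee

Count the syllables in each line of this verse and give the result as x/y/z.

Line 1: "there four puddle soars": 1+1+2+1 = 5
Line 2: "his incredible daybreak": 1+4+2 = 7
Line 3: "outside some thin bee": 2+1+1+1 = 5

5/7/5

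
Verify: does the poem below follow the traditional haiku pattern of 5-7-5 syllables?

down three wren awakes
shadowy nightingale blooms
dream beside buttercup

No

Line 1: down (1), three (1), wren (1), awakes (2) → 5 ✓
Line 2: shadowy (3), nightingale (3), blooms (1) → 7 ✓
Line 3: dream (1), beside (2), buttercup (3) → 6 (expected 5)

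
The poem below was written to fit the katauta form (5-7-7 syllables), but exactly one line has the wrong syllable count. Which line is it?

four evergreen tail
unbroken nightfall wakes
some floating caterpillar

Line 1: four (1), evergreen (3), tail (1) → 5 ✓
Line 2: unbroken (3), nightfall (2), wakes (1) → 6 (expected 7)
Line 3: some (1), floating (2), caterpillar (4) → 7 ✓

The second line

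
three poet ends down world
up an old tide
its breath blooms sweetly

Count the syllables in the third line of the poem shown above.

5

The third line: its (1), breath (1), blooms (1), sweetly (2) → 5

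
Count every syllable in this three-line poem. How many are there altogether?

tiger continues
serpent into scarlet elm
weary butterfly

17

Line 1: tiger(2) + continues(3) = 5
Line 2: serpent(2) + into(2) + scarlet(2) + elm(1) = 7
Line 3: weary(2) + butterfly(3) = 5
Total: 5 + 7 + 5 = 17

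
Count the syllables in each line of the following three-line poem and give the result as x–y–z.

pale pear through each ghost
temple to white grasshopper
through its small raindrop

5–7–5

Line 1: pale (1), pear (1), through (1), each (1), ghost (1) → 5
Line 2: temple (2), to (1), white (1), grasshopper (3) → 7
Line 3: through (1), its (1), small (1), raindrop (2) → 5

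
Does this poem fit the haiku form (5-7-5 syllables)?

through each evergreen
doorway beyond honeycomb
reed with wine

No

Line 1: through (1), each (1), evergreen (3) → 5 ✓
Line 2: doorway (2), beyond (2), honeycomb (3) → 7 ✓
Line 3: reed (1), with (1), wine (1) → 3 (expected 5)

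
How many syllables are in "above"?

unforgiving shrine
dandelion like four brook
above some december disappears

"above" has 2 syllables.

2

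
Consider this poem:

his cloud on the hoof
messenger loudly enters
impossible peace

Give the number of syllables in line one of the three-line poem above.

5

Line one: "his cloud on the hoof": 1+1+1+1+1 = 5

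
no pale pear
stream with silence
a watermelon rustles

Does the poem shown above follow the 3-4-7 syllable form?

Line 1: no(1) + pale(1) + pear(1) = 3 ✓
Line 2: stream(1) + with(1) + silence(2) = 4 ✓
Line 3: a(1) + watermelon(4) + rustles(2) = 7 ✓

Yes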